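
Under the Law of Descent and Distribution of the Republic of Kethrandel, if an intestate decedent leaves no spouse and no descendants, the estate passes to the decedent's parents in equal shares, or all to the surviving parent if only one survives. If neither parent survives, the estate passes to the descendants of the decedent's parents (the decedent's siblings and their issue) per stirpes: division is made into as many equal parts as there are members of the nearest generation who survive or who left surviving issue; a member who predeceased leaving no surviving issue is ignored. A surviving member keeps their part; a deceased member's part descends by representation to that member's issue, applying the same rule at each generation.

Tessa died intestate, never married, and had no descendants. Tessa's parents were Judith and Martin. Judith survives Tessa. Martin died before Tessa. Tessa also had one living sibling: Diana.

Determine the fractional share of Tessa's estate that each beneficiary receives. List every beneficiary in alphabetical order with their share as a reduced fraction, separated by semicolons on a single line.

Judith 1

Only one parent, Judith, survives, so Judith takes the entire estate. The siblings take nothing because a surviving parent has priority.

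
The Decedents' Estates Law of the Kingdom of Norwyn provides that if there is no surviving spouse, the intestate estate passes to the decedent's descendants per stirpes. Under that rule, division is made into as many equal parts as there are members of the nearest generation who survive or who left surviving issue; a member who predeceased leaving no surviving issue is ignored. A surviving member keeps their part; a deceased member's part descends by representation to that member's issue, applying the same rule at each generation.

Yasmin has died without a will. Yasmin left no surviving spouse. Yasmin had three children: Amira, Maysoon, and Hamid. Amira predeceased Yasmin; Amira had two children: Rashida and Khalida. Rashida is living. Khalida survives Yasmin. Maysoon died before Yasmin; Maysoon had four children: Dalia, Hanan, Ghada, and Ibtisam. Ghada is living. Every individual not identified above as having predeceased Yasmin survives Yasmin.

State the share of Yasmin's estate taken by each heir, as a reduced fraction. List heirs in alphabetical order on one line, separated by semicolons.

There is no surviving spouse, so the entire estate passes to Yasmin's descendants per stirpes.
The estate is divided into 3 equal shares of 1/3 among Amira, Maysoon, Hamid.
Amira predeceased; the 1/3 allotted to Amira's branch passes to Amira's issue by representation.
The 1/3 is divided into 2 equal shares of 1/6 among Rashida, Khalida.
Rashida is living and takes 1/6.
Khalida is living and takes 1/6.
Maysoon predeceased; the 1/3 allotted to Maysoon's branch passes to Maysoon's issue by representation.
The 1/3 is divided into 4 equal shares of 1/12 among Dalia, Hanan, Ghada, Ibtisam.
Dalia is living and takes 1/12.
Hanan is living and takes 1/12.
Ghada is living and takes 1/12.
Ibtisam is living and takes 1/12.
Hamid is living and takes 1/3.

Dalia 1/12; Ghada 1/12; Hamid 1/3; Hanan 1/12; Ibtisam 1/12; Khalida 1/6; Rashida 1/6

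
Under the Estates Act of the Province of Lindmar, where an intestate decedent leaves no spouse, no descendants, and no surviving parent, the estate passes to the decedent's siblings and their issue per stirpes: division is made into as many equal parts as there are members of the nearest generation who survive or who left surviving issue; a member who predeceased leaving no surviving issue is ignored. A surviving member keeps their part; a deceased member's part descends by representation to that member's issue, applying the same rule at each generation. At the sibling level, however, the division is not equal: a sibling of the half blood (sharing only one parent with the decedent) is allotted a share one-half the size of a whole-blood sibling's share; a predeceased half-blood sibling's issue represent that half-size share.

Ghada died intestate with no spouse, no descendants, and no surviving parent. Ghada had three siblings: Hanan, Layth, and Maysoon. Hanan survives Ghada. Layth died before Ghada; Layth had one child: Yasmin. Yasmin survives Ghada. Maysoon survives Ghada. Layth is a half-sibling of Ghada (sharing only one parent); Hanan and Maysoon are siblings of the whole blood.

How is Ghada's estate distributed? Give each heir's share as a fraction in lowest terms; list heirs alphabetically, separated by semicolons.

No spouse, descendants, or parent survives, so the estate passes to Ghada's siblings per stirpes.
Half-blood siblings count for one-half the weight of whole-blood siblings at the initial division.
Dividing 1 in proportion to weights (total weight 5/2): Hanan (weight 1) → 2/5; Layth (weight 1/2) → 1/5; Maysoon (weight 1) → 2/5.
Hanan is living and takes 2/5.
Layth predeceased; the 1/5 allotted to Layth's branch passes to Layth's issue by representation.
Yasmin is the sole taker at this level and receives the full 1/5.
Maysoon is living and takes 2/5.

Hanan 2/5; Maysoon 2/5; Yasmin 1/5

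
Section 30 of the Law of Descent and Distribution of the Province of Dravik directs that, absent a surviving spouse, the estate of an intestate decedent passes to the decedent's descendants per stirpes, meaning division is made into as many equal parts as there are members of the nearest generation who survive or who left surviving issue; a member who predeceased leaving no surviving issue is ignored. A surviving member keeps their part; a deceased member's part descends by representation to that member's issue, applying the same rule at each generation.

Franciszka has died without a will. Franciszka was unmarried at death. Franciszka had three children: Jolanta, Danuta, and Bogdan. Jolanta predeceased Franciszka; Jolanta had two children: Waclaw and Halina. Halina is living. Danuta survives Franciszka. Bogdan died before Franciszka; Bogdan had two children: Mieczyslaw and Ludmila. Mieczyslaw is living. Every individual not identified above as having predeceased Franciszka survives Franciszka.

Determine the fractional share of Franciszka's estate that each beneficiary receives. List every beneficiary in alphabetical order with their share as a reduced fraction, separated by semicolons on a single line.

There is no surviving spouse, so the entire estate passes to Franciszka's descendants per stirpes.
The estate is divided into 3 equal shares of 1/3 among Jolanta, Danuta, Bogdan.
Jolanta predeceased; the 1/3 allotted to Jolanta's branch passes to Jolanta's issue by representation.
The 1/3 is divided into 2 equal shares of 1/6 among Waclaw, Halina.
Waclaw is living and takes 1/6.
Halina is living and takes 1/6.
Danuta is living and takes 1/3.
Bogdan predeceased; the 1/3 allotted to Bogdan's branch passes to Bogdan's issue by representation.
The 1/3 is divided into 2 equal shares of 1/6 among Mieczyslaw, Ludmila.
Mieczyslaw is living and takes 1/6.
Ludmila is living and takes 1/6.

Danuta 1/3; Halina 1/6; Ludmila 1/6; Mieczyslaw 1/6; Waclaw 1/6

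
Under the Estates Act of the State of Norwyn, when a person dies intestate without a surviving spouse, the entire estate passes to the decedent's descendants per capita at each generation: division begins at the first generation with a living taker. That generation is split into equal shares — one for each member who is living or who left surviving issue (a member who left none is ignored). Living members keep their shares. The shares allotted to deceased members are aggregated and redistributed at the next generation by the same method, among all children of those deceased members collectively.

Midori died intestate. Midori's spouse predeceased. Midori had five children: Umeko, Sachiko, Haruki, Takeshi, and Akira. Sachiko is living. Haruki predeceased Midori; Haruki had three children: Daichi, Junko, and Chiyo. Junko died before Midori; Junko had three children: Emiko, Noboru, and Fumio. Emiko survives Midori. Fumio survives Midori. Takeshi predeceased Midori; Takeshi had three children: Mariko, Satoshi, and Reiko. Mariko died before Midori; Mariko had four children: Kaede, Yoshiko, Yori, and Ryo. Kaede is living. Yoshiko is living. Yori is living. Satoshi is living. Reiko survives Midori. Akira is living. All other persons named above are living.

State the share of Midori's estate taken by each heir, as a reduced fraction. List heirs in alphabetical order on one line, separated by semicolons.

Akira 1/5; Chiyo 1/15; Daichi 1/15; Emiko 2/105; Fumio 2/105; Kaede 2/105; Noboru 2/105; Reiko 1/15; Ryo 2/105; Sachiko 1/5; Satoshi 1/15; Umeko 1/5; Yori 2/105; Yoshiko 2/105

There is no surviving spouse, so the entire estate passes to Midori's descendants per capita at each generation.
At generation 1 (Umeko, Sachiko, Haruki, Takeshi, Akira) there are 5 shares of (1)/5 = 1/5 each.
Living: Umeko, Sachiko, and Akira — each takes 1/5.
Deceased: Haruki and Takeshi. Their combined 2/5 is pooled and carried to generation 2.
At generation 2 (Daichi, Junko, Chiyo, Mariko, Satoshi, Reiko) there are 6 shares of (2/5)/6 = 1/15 each.
Living: Daichi, Chiyo, Satoshi, and Reiko — each takes 1/15.
Deceased: Junko and Mariko. Their combined 2/15 is pooled and carried to generation 3.
At generation 3 (Emiko, Noboru, Fumio, Kaede, Yoshiko, Yori, Ryo) there are 7 shares of (2/15)/7 = 2/105 each.
Living: Emiko, Noboru, Fumio, Kaede, Yoshiko, Yori, and Ryo — each takes 2/105.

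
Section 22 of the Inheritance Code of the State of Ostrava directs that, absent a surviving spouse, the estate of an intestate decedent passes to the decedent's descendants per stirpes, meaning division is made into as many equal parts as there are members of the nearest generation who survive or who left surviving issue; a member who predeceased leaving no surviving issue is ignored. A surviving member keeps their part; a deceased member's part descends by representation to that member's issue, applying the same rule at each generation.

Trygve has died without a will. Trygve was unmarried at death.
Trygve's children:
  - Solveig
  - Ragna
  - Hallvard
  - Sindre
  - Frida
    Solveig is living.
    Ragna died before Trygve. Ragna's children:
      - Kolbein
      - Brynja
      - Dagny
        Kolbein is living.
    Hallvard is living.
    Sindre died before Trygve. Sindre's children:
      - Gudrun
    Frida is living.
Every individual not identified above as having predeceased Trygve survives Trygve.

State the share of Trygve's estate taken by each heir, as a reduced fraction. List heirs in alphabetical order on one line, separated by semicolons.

There is no surviving spouse, so the entire estate passes to Trygve's descendants per stirpes.
The estate is divided into 5 equal shares of 1/5 among Solveig, Ragna, Hallvard, Sindre, Frida.
Solveig is living and takes 1/5.
Ragna predeceased; the 1/5 allotted to Ragna's branch passes to Ragna's issue by representation.
The 1/5 is divided into 3 equal shares of 1/15 among Kolbein, Brynja, Dagny.
Kolbein is living and takes 1/15.
Brynja is living and takes 1/15.
Dagny is living and takes 1/15.
Hallvard is living and takes 1/5.
Sindre predeceased; the 1/5 allotted to Sindre's branch passes to Sindre's issue by representation.
Gudrun is the sole taker at this level and receives the full 1/5.
Frida is living and takes 1/5.

Brynja 1/15; Dagny 1/15; Frida 1/5; Gudrun 1/5; Hallvard 1/5; Kolbein 1/15; Solveig 1/5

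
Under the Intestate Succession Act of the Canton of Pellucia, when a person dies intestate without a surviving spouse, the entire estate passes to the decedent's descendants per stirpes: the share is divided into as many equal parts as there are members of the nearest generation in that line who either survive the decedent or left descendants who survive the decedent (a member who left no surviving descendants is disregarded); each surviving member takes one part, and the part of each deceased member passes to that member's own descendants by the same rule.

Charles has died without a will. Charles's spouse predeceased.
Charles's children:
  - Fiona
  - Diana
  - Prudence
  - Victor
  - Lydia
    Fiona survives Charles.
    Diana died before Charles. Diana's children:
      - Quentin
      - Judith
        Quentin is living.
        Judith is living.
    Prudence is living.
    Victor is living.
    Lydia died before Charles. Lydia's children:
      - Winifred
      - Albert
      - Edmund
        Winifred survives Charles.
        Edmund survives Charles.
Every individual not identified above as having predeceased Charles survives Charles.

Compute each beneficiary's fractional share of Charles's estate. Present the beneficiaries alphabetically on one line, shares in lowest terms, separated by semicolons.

Albert 1/15; Edmund 1/15; Fiona 1/5; Judith 1/10; Prudence 1/5; Quentin 1/10; Victor 1/5; Winifred 1/15

There is no surviving spouse, so the entire estate passes to Charles's descendants per stirpes.
The estate is divided into 5 equal shares of 1/5 among Fiona, Diana, Prudence, Victor, Lydia.
Fiona is living and takes 1/5.
Diana predeceased; the 1/5 allotted to Diana's branch passes to Diana's issue by representation.
The 1/5 is divided into 2 equal shares of 1/10 among Quentin, Judith.
Quentin is living and takes 1/10.
Judith is living and takes 1/10.
Prudence is living and takes 1/5.
Victor is living and takes 1/5.
Lydia predeceased; the 1/5 allotted to Lydia's branch passes to Lydia's issue by representation.
The 1/5 is divided into 3 equal shares of 1/15 among Winifred, Albert, Edmund.
Winifred is living and takes 1/15.
Albert is living and takes 1/15.
Edmund is living and takes 1/15.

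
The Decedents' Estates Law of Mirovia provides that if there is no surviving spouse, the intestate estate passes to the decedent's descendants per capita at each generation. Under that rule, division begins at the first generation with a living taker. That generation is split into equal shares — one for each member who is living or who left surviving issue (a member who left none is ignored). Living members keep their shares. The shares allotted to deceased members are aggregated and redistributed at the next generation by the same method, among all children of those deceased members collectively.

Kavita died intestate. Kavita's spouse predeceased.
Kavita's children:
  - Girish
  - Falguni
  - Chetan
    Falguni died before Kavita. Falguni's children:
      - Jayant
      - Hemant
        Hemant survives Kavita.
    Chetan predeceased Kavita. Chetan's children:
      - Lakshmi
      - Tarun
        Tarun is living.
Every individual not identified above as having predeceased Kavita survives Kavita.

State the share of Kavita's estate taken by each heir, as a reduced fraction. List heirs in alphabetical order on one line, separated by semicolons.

Girish 1/3; Hemant 1/6; Jayant 1/6; Lakshmi 1/6; Tarun 1/6

There is no surviving spouse, so the entire estate passes to Kavita's descendants per capita at each generation.
At generation 1 (Girish, Falguni, Chetan) there are 3 shares of (1)/3 = 1/3 each.
Living: Girish — each takes 1/3.
Deceased: Falguni and Chetan. Their combined 2/3 is pooled and carried to generation 2.
At generation 2 (Jayant, Hemant, Lakshmi, Tarun) there are 4 shares of (2/3)/4 = 1/6 each.
Living: Jayant, Hemant, Lakshmi, and Tarun — each takes 1/6.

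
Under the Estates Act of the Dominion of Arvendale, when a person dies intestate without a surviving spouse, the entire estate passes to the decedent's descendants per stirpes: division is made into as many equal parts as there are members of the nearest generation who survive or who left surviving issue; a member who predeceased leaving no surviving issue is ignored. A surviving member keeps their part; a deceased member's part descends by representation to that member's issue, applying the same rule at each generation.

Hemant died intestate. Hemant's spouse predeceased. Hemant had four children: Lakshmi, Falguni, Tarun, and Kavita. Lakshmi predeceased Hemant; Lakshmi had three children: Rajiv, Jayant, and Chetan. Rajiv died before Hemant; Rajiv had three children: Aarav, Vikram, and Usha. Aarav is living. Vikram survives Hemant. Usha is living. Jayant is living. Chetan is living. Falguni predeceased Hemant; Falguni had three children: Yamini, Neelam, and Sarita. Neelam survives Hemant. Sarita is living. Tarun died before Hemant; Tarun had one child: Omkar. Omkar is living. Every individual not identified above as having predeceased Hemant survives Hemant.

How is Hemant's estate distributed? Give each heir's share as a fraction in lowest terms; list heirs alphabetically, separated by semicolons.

Aarav 1/36; Chetan 1/12; Jayant 1/12; Kavita 1/4; Neelam 1/12; Omkar 1/4; Sarita 1/12; Usha 1/36; Vikram 1/36; Yamini 1/12

There is no surviving spouse, so the entire estate passes to Hemant's descendants per stirpes.
The estate is divided into 4 equal shares of 1/4 among Lakshmi, Falguni, Tarun, Kavita.
Lakshmi predeceased; the 1/4 allotted to Lakshmi's branch passes to Lakshmi's issue by representation.
The 1/4 is divided into 3 equal shares of 1/12 among Rajiv, Jayant, Chetan.
Rajiv predeceased; the 1/12 allotted to Rajiv's branch passes to Rajiv's issue by representation.
The 1/12 is divided into 3 equal shares of 1/36 among Aarav, Vikram, Usha.
Aarav is living and takes 1/36.
Vikram is living and takes 1/36.
Usha is living and takes 1/36.
Jayant is living and takes 1/12.
Chetan is living and takes 1/12.
Falguni predeceased; the 1/4 allotted to Falguni's branch passes to Falguni's issue by representation.
The 1/4 is divided into 3 equal shares of 1/12 among Yamini, Neelam, Sarita.
Yamini is living and takes 1/12.
Neelam is living and takes 1/12.
Sarita is living and takes 1/12.
Tarun predeceased; the 1/4 allotted to Tarun's branch passes to Tarun's issue by representation.
Omkar is the sole taker at this level and receives the full 1/4.
Kavita is living and takes 1/4.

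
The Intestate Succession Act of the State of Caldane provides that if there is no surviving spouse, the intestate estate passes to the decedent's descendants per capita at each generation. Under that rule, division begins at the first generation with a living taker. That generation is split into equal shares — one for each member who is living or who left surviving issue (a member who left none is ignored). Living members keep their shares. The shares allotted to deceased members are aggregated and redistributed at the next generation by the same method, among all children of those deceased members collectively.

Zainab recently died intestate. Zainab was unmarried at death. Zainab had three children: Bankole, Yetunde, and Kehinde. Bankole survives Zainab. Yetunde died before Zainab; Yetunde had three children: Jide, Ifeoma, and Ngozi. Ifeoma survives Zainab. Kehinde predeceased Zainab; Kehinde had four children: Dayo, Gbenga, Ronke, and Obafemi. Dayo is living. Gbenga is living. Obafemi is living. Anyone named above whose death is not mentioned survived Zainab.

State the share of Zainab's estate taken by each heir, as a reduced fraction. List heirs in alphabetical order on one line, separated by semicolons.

Bankole 1/3; Dayo 2/21; Gbenga 2/21; Ifeoma 2/21; Jide 2/21; Ngozi 2/21; Obafemi 2/21; Ronke 2/21

There is no surviving spouse, so the entire estate passes to Zainab's descendants per capita at each generation.
At generation 1 (Bankole, Yetunde, Kehinde) there are 3 shares of (1)/3 = 1/3 each.
Living: Bankole — each takes 1/3.
Deceased: Yetunde and Kehinde. Their combined 2/3 is pooled and carried to generation 2.
At generation 2 (Jide, Ifeoma, Ngozi, Dayo, Gbenga, Ronke, Obafemi) there are 7 shares of (2/3)/7 = 2/21 each.
Living: Jide, Ifeoma, Ngozi, Dayo, Gbenga, Ronke, and Obafemi — each takes 2/21.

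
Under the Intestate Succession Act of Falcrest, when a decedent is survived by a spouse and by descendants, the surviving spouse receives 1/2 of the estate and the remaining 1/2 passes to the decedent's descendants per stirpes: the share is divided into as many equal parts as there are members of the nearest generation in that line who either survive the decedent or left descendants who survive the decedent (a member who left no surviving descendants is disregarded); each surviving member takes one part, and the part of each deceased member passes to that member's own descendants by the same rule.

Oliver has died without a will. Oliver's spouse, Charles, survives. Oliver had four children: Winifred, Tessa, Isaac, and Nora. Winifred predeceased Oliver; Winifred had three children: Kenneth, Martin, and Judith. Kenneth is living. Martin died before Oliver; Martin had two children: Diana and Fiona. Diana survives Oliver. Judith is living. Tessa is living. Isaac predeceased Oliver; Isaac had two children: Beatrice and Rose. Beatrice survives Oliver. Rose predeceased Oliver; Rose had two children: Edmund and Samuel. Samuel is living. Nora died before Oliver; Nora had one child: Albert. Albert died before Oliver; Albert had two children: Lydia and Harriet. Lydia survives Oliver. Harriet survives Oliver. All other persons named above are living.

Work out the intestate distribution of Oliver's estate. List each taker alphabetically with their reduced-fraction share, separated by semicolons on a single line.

Beatrice 1/16; Charles 1/2; Diana 1/48; Edmund 1/32; Fiona 1/48; Harriet 1/16; Judith 1/24; Kenneth 1/24; Lydia 1/16; Samuel 1/32; Tessa 1/8

Charles, as surviving spouse, takes 1/2.
The remaining 1/2 passes to Oliver's descendants per stirpes.
The 1/2 is divided into 4 equal shares of 1/8 among Winifred, Tessa, Isaac, Nora.
Winifred predeceased; the 1/8 allotted to Winifred's branch passes to Winifred's issue by representation.
The 1/8 is divided into 3 equal shares of 1/24 among Kenneth, Martin, Judith.
Kenneth is living and takes 1/24.
Martin predeceased; the 1/24 allotted to Martin's branch passes to Martin's issue by representation.
The 1/24 is divided into 2 equal shares of 1/48 among Diana, Fiona.
Diana is living and takes 1/48.
Fiona is living and takes 1/48.
Judith is living and takes 1/24.
Tessa is living and takes 1/8.
Isaac predeceased; the 1/8 allotted to Isaac's branch passes to Isaac's issue by representation.
The 1/8 is divided into 2 equal shares of 1/16 among Beatrice, Rose.
Beatrice is living and takes 1/16.
Rose predeceased; the 1/16 allotted to Rose's branch passes to Rose's issue by representation.
The 1/16 is divided into 2 equal shares of 1/32 among Edmund, Samuel.
Edmund is living and takes 1/32.
Samuel is living and takes 1/32.
Nora predeceased; the 1/8 allotted to Nora's branch passes to Nora's issue by representation.
Albert's line is the sole branch at this level, so the full 1/8 passes to Albert's issue by representation.
The 1/8 is divided into 2 equal shares of 1/16 among Lydia, Harriet.
Lydia is living and takes 1/16.
Harriet is living and takes 1/16.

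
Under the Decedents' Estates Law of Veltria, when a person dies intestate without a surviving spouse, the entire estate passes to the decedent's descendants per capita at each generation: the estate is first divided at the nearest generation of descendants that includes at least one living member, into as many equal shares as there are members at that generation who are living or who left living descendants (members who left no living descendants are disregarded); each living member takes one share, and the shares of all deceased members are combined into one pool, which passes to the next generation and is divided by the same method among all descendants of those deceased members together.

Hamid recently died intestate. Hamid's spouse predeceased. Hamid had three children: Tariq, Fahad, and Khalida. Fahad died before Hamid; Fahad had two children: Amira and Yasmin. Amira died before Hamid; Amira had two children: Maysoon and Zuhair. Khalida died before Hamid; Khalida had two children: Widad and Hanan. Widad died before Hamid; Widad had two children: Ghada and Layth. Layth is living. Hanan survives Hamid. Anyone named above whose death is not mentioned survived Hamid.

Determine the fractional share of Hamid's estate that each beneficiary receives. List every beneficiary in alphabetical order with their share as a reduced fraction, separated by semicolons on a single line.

Ghada 1/12; Hanan 1/6; Layth 1/12; Maysoon 1/12; Tariq 1/3; Yasmin 1/6; Zuhair 1/12

There is no surviving spouse, so the entire estate passes to Hamid's descendants per capita at each generation.
At generation 1 (Tariq, Fahad, Khalida) there are 3 shares of (1)/3 = 1/3 each.
Living: Tariq — each takes 1/3.
Deceased: Fahad and Khalida. Their combined 2/3 is pooled and carried to generation 2.
At generation 2 (Amira, Yasmin, Widad, Hanan) there are 4 shares of (2/3)/4 = 1/6 each.
Living: Yasmin and Hanan — each takes 1/6.
Deceased: Amira and Widad. Their combined 1/3 is pooled and carried to generation 3.
At generation 3 (Maysoon, Zuhair, Ghada, Layth) there are 4 shares of (1/3)/4 = 1/12 each.
Living: Maysoon, Zuhair, Ghada, and Layth — each takes 1/12.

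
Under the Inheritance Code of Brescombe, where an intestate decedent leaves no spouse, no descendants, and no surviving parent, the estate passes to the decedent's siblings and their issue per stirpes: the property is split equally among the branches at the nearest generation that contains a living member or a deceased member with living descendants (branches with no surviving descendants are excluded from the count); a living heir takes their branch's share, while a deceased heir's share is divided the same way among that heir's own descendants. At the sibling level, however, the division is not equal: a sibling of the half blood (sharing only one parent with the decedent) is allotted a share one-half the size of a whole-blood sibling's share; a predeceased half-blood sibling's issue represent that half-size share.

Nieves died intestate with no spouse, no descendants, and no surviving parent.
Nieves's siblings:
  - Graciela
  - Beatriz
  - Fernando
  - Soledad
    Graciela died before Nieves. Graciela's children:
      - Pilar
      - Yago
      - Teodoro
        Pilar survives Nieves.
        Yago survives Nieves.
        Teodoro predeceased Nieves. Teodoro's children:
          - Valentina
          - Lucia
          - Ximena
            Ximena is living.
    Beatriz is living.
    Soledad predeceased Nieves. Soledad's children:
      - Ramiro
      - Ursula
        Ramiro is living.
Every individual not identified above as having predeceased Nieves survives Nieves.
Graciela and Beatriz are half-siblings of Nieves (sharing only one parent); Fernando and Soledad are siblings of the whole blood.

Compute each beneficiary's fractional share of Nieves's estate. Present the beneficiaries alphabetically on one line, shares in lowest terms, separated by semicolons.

Beatriz 1/6; Fernando 1/3; Lucia 1/54; Pilar 1/18; Ramiro 1/6; Ursula 1/6; Valentina 1/54; Ximena 1/54; Yago 1/18

No spouse, descendants, or parent survives, so the estate passes to Nieves's siblings per stirpes.
Half-blood siblings count for one-half the weight of whole-blood siblings at the initial division.
Dividing 1 in proportion to weights (total weight 3): Graciela (weight 1/2) → 1/6; Beatriz (weight 1/2) → 1/6; Fernando (weight 1) → 1/3; Soledad (weight 1) → 1/3.
Graciela predeceased; the 1/6 allotted to Graciela's branch passes to Graciela's issue by representation.
The 1/6 is divided into 3 equal shares of 1/18 among Pilar, Yago, Teodoro.
Pilar is living and takes 1/18.
Yago is living and takes 1/18.
Teodoro predeceased; the 1/18 allotted to Teodoro's branch passes to Teodoro's issue by representation.
The 1/18 is divided into 3 equal shares of 1/54 among Valentina, Lucia, Ximena.
Valentina is living and takes 1/54.
Lucia is living and takes 1/54.
Ximena is living and takes 1/54.
Beatriz is living and takes 1/6.
Fernando is living and takes 1/3.
Soledad predeceased; the 1/3 allotted to Soledad's branch passes to Soledad's issue by representation.
The 1/3 is divided into 2 equal shares of 1/6 among Ramiro, Ursula.
Ramiro is living and takes 1/6.
Ursula is living and takes 1/6.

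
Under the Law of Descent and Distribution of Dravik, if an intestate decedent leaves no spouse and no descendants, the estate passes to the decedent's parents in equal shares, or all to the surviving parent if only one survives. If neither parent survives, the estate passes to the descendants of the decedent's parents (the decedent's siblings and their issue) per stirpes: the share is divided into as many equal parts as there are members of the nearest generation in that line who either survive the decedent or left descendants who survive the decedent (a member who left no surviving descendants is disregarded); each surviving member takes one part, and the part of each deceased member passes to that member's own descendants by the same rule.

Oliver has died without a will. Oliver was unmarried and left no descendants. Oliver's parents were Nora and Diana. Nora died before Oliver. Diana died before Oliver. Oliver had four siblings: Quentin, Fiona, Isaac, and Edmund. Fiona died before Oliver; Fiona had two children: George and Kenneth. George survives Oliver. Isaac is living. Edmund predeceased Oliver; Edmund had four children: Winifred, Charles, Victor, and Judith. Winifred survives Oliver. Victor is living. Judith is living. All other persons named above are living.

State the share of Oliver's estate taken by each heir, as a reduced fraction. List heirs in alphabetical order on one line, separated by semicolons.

Charles 1/16; George 1/8; Isaac 1/4; Judith 1/16; Kenneth 1/8; Quentin 1/4; Victor 1/16; Winifred 1/16

Neither parent survives and there are no descendants, so the estate passes to Oliver's siblings and their issue per stirpes.
The estate is divided into 4 equal shares of 1/4 among Quentin, Fiona, Isaac, Edmund.
Quentin is living and takes 1/4.
Fiona predeceased; the 1/4 allotted to Fiona's branch passes to Fiona's issue by representation.
The 1/4 is divided into 2 equal shares of 1/8 among George, Kenneth.
George is living and takes 1/8.
Kenneth is living and takes 1/8.
Isaac is living and takes 1/4.
Edmund predeceased; the 1/4 allotted to Edmund's branch passes to Edmund's issue by representation.
The 1/4 is divided into 4 equal shares of 1/16 among Winifred, Charles, Victor, Judith.
Winifred is living and takes 1/16.
Charles is living and takes 1/16.
Victor is living and takes 1/16.
Judith is living and takes 1/16.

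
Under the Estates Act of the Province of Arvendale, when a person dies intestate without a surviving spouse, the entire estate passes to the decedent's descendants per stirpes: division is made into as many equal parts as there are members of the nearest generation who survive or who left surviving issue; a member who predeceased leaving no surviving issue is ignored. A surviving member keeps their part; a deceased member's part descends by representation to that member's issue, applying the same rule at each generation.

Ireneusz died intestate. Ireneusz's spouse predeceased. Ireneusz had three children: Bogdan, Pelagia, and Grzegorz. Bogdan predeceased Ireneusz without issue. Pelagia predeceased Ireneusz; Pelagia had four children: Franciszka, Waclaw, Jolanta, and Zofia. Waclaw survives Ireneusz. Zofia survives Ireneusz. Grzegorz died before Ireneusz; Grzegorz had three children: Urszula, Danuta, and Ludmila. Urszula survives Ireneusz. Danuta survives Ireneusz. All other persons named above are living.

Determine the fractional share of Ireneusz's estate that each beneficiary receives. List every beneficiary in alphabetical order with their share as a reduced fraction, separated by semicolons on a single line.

Danuta 1/6; Franciszka 1/8; Jolanta 1/8; Ludmila 1/6; Urszula 1/6; Waclaw 1/8; Zofia 1/8

There is no surviving spouse, so the entire estate passes to Ireneusz's descendants per stirpes.
Bogdan left no surviving issue, so that branch lapses and is disregarded.
The estate is divided into 2 equal shares of 1/2 among Pelagia, Grzegorz.
Pelagia predeceased; the 1/2 allotted to Pelagia's branch passes to Pelagia's issue by representation.
The 1/2 is divided into 4 equal shares of 1/8 among Franciszka, Waclaw, Jolanta, Zofia.
Franciszka is living and takes 1/8.
Waclaw is living and takes 1/8.
Jolanta is living and takes 1/8.
Zofia is living and takes 1/8.
Grzegorz predeceased; the 1/2 allotted to Grzegorz's branch passes to Grzegorz's issue by representation.
The 1/2 is divided into 3 equal shares of 1/6 among Urszula, Danuta, Ludmila.
Urszula is living and takes 1/6.
Danuta is living and takes 1/6.
Ludmila is living and takes 1/6.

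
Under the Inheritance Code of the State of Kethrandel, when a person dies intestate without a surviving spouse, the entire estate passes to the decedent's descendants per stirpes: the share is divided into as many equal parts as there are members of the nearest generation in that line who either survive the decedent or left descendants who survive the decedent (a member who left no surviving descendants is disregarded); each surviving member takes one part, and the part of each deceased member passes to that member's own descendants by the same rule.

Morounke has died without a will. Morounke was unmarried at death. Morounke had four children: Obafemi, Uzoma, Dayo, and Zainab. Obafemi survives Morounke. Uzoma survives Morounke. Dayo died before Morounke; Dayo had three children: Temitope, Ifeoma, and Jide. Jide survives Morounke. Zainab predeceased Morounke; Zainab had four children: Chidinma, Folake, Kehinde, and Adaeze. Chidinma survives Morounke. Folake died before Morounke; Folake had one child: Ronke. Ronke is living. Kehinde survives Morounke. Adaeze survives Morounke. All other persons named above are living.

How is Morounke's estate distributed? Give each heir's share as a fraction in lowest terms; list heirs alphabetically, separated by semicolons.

Adaeze 1/16; Chidinma 1/16; Ifeoma 1/12; Jide 1/12; Kehinde 1/16; Obafemi 1/4; Ronke 1/16; Temitope 1/12; Uzoma 1/4

There is no surviving spouse, so the entire estate passes to Morounke's descendants per stirpes.
The estate is divided into 4 equal shares of 1/4 among Obafemi, Uzoma, Dayo, Zainab.
Obafemi is living and takes 1/4.
Uzoma is living and takes 1/4.
Dayo predeceased; the 1/4 allotted to Dayo's branch passes to Dayo's issue by representation.
The 1/4 is divided into 3 equal shares of 1/12 among Temitope, Ifeoma, Jide.
Temitope is living and takes 1/12.
Ifeoma is living and takes 1/12.
Jide is living and takes 1/12.
Zainab predeceased; the 1/4 allotted to Zainab's branch passes to Zainab's issue by representation.
The 1/4 is divided into 4 equal shares of 1/16 among Chidinma, Folake, Kehinde, Adaeze.
Chidinma is living and takes 1/16.
Folake predeceased; the 1/16 allotted to Folake's branch passes to Folake's issue by representation.
Ronke is the sole taker at this level and receives the full 1/16.
Kehinde is living and takes 1/16.
Adaeze is living and takes 1/16.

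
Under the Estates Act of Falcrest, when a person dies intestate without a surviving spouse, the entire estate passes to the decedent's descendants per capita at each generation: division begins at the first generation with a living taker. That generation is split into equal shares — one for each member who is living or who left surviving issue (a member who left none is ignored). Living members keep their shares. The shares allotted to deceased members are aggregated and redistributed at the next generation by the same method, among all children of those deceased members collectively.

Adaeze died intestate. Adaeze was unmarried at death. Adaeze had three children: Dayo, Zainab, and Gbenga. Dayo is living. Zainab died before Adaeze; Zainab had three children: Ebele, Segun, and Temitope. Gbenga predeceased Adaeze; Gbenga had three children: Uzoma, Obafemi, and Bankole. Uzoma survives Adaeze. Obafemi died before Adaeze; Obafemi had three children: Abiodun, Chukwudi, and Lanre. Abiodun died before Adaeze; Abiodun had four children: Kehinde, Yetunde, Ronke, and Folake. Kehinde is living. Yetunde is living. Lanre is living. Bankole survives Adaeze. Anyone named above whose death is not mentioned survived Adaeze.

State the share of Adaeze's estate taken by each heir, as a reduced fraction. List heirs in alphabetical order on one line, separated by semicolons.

Bankole 1/9; Chukwudi 1/27; Dayo 1/3; Ebele 1/9; Folake 1/108; Kehinde 1/108; Lanre 1/27; Ronke 1/108; Segun 1/9; Temitope 1/9; Uzoma 1/9; Yetunde 1/108

There is no surviving spouse, so the entire estate passes to Adaeze's descendants per capita at each generation.
At generation 1 (Dayo, Zainab, Gbenga) there are 3 shares of (1)/3 = 1/3 each.
Living: Dayo — each takes 1/3.
Deceased: Zainab and Gbenga. Their combined 2/3 is pooled and carried to generation 2.
At generation 2 (Ebele, Segun, Temitope, Uzoma, Obafemi, Bankole) there are 6 shares of (2/3)/6 = 1/9 each.
Living: Ebele, Segun, Temitope, Uzoma, and Bankole — each takes 1/9.
Deceased: Obafemi. That 1/9 share is carried to generation 3.
At generation 3 (Abiodun, Chukwudi, Lanre) there are 3 shares of (1/9)/3 = 1/27 each.
Living: Chukwudi and Lanre — each takes 1/27.
Deceased: Abiodun. That 1/27 share is carried to generation 4.
At generation 4 (Kehinde, Yetunde, Ronke, Folake) there are 4 shares of (1/27)/4 = 1/108 each.
Living: Kehinde, Yetunde, Ronke, and Folake — each takes 1/108.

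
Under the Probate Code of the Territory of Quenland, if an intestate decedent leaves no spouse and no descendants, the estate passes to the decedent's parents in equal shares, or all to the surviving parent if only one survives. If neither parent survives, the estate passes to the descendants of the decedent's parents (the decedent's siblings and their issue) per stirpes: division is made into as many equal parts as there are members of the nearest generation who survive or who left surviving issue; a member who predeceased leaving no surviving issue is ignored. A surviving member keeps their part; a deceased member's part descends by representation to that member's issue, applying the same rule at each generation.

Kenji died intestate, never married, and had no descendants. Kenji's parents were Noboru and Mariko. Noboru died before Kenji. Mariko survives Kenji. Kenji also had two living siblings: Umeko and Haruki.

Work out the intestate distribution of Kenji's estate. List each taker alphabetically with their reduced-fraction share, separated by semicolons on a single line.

Mariko 1

Only one parent, Mariko, survives, so Mariko takes the entire estate. The siblings take nothing because a surviving parent has priority.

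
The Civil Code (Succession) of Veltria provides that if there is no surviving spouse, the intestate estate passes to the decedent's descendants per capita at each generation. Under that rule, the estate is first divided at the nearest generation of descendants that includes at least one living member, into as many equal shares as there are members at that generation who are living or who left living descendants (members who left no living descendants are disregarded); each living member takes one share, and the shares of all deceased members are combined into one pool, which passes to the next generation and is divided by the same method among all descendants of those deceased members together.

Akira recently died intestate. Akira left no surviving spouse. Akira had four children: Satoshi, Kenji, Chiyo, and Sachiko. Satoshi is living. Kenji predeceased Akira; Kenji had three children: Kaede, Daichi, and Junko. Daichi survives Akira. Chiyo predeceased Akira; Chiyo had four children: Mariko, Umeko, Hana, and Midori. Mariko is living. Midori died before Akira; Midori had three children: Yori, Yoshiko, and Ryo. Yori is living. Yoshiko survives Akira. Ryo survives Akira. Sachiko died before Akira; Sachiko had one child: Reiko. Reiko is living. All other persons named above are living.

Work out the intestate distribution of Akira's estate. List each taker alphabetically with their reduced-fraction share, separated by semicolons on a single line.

There is no surviving spouse, so the entire estate passes to Akira's descendants per capita at each generation.
At generation 1 (Satoshi, Kenji, Chiyo, Sachiko) there are 4 shares of (1)/4 = 1/4 each.
Living: Satoshi — each takes 1/4.
Deceased: Kenji, Chiyo, and Sachiko. Their combined 3/4 is pooled and carried to generation 2.
At generation 2 (Kaede, Daichi, Junko, Mariko, Umeko, Hana, Midori, Reiko) there are 8 shares of (3/4)/8 = 3/32 each.
Living: Kaede, Daichi, Junko, Mariko, Umeko, Hana, and Reiko — each takes 3/32.
Deceased: Midori. That 3/32 share is carried to generation 3.
At generation 3 (Yori, Yoshiko, Ryo) there are 3 shares of (3/32)/3 = 1/32 each.
Living: Yori, Yoshiko, and Ryo — each takes 1/32.

Daichi 3/32; Hana 3/32; Junko 3/32; Kaede 3/32; Mariko 3/32; Reiko 3/32; Ryo 1/32; Satoshi 1/4; Umeko 3/32; Yori 1/32; Yoshiko 1/32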